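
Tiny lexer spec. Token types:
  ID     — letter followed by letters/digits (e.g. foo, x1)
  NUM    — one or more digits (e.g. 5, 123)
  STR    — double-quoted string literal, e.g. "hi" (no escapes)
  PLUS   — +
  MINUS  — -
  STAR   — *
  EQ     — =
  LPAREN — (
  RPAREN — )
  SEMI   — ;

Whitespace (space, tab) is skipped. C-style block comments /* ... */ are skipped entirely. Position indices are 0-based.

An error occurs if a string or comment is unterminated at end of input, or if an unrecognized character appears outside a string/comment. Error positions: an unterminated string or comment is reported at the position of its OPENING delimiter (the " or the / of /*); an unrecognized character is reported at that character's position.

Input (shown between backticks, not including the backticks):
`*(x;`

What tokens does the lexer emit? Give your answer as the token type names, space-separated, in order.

Answer: STAR LPAREN ID SEMI

Derivation:
pos=0: emit STAR '*'
pos=1: emit LPAREN '('
pos=2: emit ID 'x' (now at pos=3)
pos=3: emit SEMI ';'
DONE. 4 tokens: [STAR, LPAREN, ID, SEMI]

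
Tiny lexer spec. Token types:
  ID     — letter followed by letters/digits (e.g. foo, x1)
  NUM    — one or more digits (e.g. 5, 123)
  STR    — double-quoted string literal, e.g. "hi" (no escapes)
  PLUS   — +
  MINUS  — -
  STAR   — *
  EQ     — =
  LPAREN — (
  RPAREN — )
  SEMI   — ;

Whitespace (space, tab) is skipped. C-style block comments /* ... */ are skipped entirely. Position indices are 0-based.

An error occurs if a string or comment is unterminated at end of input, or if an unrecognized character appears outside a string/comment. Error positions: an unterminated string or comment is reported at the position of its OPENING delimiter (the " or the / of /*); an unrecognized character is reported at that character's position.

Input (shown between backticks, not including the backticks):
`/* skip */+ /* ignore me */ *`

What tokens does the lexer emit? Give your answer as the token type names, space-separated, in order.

pos=0: enter COMMENT mode (saw '/*')
exit COMMENT mode (now at pos=10)
pos=10: emit PLUS '+'
pos=12: enter COMMENT mode (saw '/*')
exit COMMENT mode (now at pos=27)
pos=28: emit STAR '*'
DONE. 2 tokens: [PLUS, STAR]

Answer: PLUS STAR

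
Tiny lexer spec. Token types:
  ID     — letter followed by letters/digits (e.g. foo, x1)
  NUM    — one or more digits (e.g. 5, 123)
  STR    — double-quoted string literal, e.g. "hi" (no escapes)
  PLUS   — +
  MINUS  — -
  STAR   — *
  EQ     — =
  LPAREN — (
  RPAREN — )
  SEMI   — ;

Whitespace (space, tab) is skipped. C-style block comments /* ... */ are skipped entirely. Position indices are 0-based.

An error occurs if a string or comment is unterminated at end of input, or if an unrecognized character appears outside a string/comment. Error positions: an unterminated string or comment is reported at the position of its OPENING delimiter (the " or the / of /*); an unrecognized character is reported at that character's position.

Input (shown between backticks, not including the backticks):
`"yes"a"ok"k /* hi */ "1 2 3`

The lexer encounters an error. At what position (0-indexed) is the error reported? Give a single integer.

pos=0: enter STRING mode
pos=0: emit STR "yes" (now at pos=5)
pos=5: emit ID 'a' (now at pos=6)
pos=6: enter STRING mode
pos=6: emit STR "ok" (now at pos=10)
pos=10: emit ID 'k' (now at pos=11)
pos=12: enter COMMENT mode (saw '/*')
exit COMMENT mode (now at pos=20)
pos=21: enter STRING mode
pos=21: ERROR — unterminated string

Answer: 21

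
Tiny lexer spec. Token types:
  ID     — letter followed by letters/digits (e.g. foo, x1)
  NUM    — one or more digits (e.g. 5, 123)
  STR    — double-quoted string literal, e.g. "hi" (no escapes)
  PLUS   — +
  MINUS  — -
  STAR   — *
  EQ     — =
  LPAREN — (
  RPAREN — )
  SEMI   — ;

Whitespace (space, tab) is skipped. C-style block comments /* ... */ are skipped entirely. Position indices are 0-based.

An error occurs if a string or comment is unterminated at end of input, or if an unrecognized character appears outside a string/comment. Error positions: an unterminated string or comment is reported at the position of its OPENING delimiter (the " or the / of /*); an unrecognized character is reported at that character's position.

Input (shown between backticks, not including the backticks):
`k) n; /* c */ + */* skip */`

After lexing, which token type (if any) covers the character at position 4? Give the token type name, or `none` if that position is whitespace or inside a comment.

Answer: SEMI

Derivation:
pos=0: emit ID 'k' (now at pos=1)
pos=1: emit RPAREN ')'
pos=3: emit ID 'n' (now at pos=4)
pos=4: emit SEMI ';'
pos=6: enter COMMENT mode (saw '/*')
exit COMMENT mode (now at pos=13)
pos=14: emit PLUS '+'
pos=16: emit STAR '*'
pos=17: enter COMMENT mode (saw '/*')
exit COMMENT mode (now at pos=27)
DONE. 6 tokens: [ID, RPAREN, ID, SEMI, PLUS, STAR]
Position 4: char is ';' -> SEMI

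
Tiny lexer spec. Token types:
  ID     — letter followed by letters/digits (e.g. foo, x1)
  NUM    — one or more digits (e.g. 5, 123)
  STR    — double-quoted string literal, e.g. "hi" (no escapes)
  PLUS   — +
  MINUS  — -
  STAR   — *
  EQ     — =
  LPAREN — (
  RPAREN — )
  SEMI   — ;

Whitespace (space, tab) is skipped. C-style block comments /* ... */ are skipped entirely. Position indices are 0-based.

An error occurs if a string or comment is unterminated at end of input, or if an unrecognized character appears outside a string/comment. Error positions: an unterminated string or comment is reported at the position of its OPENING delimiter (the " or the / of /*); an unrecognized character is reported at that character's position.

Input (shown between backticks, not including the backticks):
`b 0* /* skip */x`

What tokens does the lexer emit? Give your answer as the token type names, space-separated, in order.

Answer: ID NUM STAR ID

Derivation:
pos=0: emit ID 'b' (now at pos=1)
pos=2: emit NUM '0' (now at pos=3)
pos=3: emit STAR '*'
pos=5: enter COMMENT mode (saw '/*')
exit COMMENT mode (now at pos=15)
pos=15: emit ID 'x' (now at pos=16)
DONE. 4 tokens: [ID, NUM, STAR, ID]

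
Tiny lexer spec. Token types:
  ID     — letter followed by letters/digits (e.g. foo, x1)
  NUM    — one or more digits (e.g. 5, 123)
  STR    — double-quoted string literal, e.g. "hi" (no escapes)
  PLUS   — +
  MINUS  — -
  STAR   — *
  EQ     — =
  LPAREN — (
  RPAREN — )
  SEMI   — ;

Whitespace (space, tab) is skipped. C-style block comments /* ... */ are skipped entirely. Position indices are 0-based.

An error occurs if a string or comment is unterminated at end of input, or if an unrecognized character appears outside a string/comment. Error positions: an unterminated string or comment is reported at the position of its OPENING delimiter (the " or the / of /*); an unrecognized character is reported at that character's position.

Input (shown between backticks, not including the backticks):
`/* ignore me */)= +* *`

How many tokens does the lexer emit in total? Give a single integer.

pos=0: enter COMMENT mode (saw '/*')
exit COMMENT mode (now at pos=15)
pos=15: emit RPAREN ')'
pos=16: emit EQ '='
pos=18: emit PLUS '+'
pos=19: emit STAR '*'
pos=21: emit STAR '*'
DONE. 5 tokens: [RPAREN, EQ, PLUS, STAR, STAR]

Answer: 5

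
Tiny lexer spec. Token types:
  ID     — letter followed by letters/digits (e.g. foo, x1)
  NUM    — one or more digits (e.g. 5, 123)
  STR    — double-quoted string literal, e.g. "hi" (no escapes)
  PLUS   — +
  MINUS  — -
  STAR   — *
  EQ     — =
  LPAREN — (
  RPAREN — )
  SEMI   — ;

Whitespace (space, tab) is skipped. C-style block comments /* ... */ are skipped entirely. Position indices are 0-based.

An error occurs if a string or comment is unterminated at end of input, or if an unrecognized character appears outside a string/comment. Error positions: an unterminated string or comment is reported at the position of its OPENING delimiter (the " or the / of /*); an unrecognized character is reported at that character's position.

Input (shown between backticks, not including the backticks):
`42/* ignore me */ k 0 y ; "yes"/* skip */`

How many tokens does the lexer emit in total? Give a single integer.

Answer: 6

Derivation:
pos=0: emit NUM '42' (now at pos=2)
pos=2: enter COMMENT mode (saw '/*')
exit COMMENT mode (now at pos=17)
pos=18: emit ID 'k' (now at pos=19)
pos=20: emit NUM '0' (now at pos=21)
pos=22: emit ID 'y' (now at pos=23)
pos=24: emit SEMI ';'
pos=26: enter STRING mode
pos=26: emit STR "yes" (now at pos=31)
pos=31: enter COMMENT mode (saw '/*')
exit COMMENT mode (now at pos=41)
DONE. 6 tokens: [NUM, ID, NUM, ID, SEMI, STR]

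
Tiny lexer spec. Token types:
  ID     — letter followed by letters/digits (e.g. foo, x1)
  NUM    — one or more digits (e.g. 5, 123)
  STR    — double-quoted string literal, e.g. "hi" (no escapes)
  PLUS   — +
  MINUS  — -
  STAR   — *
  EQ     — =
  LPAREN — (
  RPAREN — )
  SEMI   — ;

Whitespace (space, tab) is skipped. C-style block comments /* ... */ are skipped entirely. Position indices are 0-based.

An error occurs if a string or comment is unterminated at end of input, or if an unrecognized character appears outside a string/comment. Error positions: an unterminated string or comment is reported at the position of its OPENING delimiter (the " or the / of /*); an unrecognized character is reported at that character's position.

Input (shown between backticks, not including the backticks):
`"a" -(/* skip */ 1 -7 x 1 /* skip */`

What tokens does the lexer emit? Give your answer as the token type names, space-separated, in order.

pos=0: enter STRING mode
pos=0: emit STR "a" (now at pos=3)
pos=4: emit MINUS '-'
pos=5: emit LPAREN '('
pos=6: enter COMMENT mode (saw '/*')
exit COMMENT mode (now at pos=16)
pos=17: emit NUM '1' (now at pos=18)
pos=19: emit MINUS '-'
pos=20: emit NUM '7' (now at pos=21)
pos=22: emit ID 'x' (now at pos=23)
pos=24: emit NUM '1' (now at pos=25)
pos=26: enter COMMENT mode (saw '/*')
exit COMMENT mode (now at pos=36)
DONE. 8 tokens: [STR, MINUS, LPAREN, NUM, MINUS, NUM, ID, NUM]

Answer: STR MINUS LPAREN NUM MINUS NUM ID NUM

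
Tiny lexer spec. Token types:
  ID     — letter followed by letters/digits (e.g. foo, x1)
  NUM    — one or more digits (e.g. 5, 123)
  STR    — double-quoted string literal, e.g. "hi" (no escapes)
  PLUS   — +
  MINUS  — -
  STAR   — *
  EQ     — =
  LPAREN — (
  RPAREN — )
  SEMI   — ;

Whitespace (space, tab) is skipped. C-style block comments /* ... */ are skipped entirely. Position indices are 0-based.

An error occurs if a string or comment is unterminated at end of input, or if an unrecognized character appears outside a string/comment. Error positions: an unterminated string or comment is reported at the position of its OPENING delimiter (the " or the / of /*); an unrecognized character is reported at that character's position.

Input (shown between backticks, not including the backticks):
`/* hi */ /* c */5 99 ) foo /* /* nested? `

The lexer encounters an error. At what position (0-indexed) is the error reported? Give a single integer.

Answer: 27

Derivation:
pos=0: enter COMMENT mode (saw '/*')
exit COMMENT mode (now at pos=8)
pos=9: enter COMMENT mode (saw '/*')
exit COMMENT mode (now at pos=16)
pos=16: emit NUM '5' (now at pos=17)
pos=18: emit NUM '99' (now at pos=20)
pos=21: emit RPAREN ')'
pos=23: emit ID 'foo' (now at pos=26)
pos=27: enter COMMENT mode (saw '/*')
pos=27: ERROR — unterminated comment (reached EOF)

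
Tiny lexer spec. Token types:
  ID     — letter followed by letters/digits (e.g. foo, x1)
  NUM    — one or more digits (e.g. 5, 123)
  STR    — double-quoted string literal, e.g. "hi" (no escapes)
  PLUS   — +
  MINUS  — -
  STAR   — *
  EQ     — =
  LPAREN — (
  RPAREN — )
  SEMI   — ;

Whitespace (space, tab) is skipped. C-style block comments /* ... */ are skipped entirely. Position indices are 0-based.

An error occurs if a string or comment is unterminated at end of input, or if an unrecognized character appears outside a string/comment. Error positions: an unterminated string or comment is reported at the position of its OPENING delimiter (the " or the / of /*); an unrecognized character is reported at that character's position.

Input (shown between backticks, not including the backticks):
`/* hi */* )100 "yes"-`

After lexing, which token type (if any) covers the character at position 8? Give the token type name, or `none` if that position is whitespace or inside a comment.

Answer: STAR

Derivation:
pos=0: enter COMMENT mode (saw '/*')
exit COMMENT mode (now at pos=8)
pos=8: emit STAR '*'
pos=10: emit RPAREN ')'
pos=11: emit NUM '100' (now at pos=14)
pos=15: enter STRING mode
pos=15: emit STR "yes" (now at pos=20)
pos=20: emit MINUS '-'
DONE. 5 tokens: [STAR, RPAREN, NUM, STR, MINUS]
Position 8: char is '*' -> STAR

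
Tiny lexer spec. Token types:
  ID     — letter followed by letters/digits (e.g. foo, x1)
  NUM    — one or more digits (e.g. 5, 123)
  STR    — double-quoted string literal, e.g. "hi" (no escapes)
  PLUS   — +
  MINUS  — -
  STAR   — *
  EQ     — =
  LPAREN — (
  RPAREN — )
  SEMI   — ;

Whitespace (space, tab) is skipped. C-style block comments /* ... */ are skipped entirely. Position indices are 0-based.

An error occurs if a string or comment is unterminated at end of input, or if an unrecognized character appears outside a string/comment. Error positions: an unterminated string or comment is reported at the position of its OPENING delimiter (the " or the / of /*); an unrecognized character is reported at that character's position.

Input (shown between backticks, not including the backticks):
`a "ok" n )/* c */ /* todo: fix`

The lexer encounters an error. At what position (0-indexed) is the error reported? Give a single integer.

pos=0: emit ID 'a' (now at pos=1)
pos=2: enter STRING mode
pos=2: emit STR "ok" (now at pos=6)
pos=7: emit ID 'n' (now at pos=8)
pos=9: emit RPAREN ')'
pos=10: enter COMMENT mode (saw '/*')
exit COMMENT mode (now at pos=17)
pos=18: enter COMMENT mode (saw '/*')
pos=18: ERROR — unterminated comment (reached EOF)

Answer: 18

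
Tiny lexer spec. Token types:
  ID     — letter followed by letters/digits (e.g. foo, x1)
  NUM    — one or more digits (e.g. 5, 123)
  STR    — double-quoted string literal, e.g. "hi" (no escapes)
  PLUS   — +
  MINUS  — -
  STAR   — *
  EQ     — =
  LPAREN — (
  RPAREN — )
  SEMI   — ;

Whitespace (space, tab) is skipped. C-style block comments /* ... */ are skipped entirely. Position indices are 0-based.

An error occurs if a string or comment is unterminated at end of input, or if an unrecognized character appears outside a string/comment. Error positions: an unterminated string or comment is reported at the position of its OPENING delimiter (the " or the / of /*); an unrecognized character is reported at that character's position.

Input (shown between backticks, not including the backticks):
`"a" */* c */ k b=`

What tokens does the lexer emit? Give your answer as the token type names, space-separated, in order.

pos=0: enter STRING mode
pos=0: emit STR "a" (now at pos=3)
pos=4: emit STAR '*'
pos=5: enter COMMENT mode (saw '/*')
exit COMMENT mode (now at pos=12)
pos=13: emit ID 'k' (now at pos=14)
pos=15: emit ID 'b' (now at pos=16)
pos=16: emit EQ '='
DONE. 5 tokens: [STR, STAR, ID, ID, EQ]

Answer: STR STAR ID ID EQ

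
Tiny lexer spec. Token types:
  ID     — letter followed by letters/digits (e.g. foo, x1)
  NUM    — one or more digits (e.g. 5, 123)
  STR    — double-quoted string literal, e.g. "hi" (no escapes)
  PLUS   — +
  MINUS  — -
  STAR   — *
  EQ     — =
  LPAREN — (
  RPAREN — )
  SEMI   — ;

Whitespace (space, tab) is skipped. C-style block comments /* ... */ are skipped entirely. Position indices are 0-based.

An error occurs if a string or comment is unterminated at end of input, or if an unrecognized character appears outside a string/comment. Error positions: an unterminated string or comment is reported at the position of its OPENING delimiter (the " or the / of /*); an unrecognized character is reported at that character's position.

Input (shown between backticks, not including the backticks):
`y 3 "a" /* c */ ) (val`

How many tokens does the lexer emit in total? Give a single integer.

pos=0: emit ID 'y' (now at pos=1)
pos=2: emit NUM '3' (now at pos=3)
pos=4: enter STRING mode
pos=4: emit STR "a" (now at pos=7)
pos=8: enter COMMENT mode (saw '/*')
exit COMMENT mode (now at pos=15)
pos=16: emit RPAREN ')'
pos=18: emit LPAREN '('
pos=19: emit ID 'val' (now at pos=22)
DONE. 6 tokens: [ID, NUM, STR, RPAREN, LPAREN, ID]

Answer: 6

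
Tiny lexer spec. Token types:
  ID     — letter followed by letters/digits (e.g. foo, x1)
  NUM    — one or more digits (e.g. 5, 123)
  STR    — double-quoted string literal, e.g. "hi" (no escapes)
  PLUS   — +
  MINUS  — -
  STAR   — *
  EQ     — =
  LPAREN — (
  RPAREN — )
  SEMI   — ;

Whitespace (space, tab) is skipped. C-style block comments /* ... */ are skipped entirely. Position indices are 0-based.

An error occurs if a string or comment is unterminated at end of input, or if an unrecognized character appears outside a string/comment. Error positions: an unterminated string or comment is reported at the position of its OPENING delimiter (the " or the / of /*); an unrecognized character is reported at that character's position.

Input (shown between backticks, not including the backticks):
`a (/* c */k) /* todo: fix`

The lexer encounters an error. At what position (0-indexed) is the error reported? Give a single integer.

pos=0: emit ID 'a' (now at pos=1)
pos=2: emit LPAREN '('
pos=3: enter COMMENT mode (saw '/*')
exit COMMENT mode (now at pos=10)
pos=10: emit ID 'k' (now at pos=11)
pos=11: emit RPAREN ')'
pos=13: enter COMMENT mode (saw '/*')
pos=13: ERROR — unterminated comment (reached EOF)

Answer: 13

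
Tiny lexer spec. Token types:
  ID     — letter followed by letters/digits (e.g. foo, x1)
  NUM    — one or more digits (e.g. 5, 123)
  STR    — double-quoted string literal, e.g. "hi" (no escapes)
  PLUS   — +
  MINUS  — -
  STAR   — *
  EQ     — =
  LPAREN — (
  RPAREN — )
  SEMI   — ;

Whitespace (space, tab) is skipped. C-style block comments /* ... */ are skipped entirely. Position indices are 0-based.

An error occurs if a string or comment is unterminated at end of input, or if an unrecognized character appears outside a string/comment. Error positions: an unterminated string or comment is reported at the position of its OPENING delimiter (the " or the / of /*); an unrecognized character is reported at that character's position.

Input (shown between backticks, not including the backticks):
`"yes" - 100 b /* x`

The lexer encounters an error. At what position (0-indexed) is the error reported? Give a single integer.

Answer: 14

Derivation:
pos=0: enter STRING mode
pos=0: emit STR "yes" (now at pos=5)
pos=6: emit MINUS '-'
pos=8: emit NUM '100' (now at pos=11)
pos=12: emit ID 'b' (now at pos=13)
pos=14: enter COMMENT mode (saw '/*')
pos=14: ERROR — unterminated comment (reached EOF)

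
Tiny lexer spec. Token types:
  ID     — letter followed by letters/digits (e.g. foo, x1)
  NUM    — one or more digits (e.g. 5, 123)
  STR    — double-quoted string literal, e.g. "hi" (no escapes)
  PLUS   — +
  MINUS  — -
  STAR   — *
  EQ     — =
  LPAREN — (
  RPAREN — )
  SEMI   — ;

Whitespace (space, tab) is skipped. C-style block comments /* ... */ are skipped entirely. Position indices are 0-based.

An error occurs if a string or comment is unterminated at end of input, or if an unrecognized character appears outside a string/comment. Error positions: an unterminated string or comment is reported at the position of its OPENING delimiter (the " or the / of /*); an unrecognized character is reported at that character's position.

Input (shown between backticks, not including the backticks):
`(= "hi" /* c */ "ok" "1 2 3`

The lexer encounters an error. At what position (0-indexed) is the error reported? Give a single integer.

Answer: 21

Derivation:
pos=0: emit LPAREN '('
pos=1: emit EQ '='
pos=3: enter STRING mode
pos=3: emit STR "hi" (now at pos=7)
pos=8: enter COMMENT mode (saw '/*')
exit COMMENT mode (now at pos=15)
pos=16: enter STRING mode
pos=16: emit STR "ok" (now at pos=20)
pos=21: enter STRING mode
pos=21: ERROR — unterminated string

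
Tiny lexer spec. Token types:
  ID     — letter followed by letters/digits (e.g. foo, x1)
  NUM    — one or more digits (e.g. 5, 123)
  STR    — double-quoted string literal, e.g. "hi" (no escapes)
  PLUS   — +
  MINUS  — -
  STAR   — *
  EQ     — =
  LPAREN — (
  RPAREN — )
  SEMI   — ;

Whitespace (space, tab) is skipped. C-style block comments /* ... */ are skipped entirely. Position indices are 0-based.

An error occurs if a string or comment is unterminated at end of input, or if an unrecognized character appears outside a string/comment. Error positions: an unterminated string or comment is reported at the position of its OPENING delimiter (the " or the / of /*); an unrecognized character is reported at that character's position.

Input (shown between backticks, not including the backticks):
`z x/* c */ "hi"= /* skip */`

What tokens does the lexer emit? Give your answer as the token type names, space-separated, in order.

pos=0: emit ID 'z' (now at pos=1)
pos=2: emit ID 'x' (now at pos=3)
pos=3: enter COMMENT mode (saw '/*')
exit COMMENT mode (now at pos=10)
pos=11: enter STRING mode
pos=11: emit STR "hi" (now at pos=15)
pos=15: emit EQ '='
pos=17: enter COMMENT mode (saw '/*')
exit COMMENT mode (now at pos=27)
DONE. 4 tokens: [ID, ID, STR, EQ]

Answer: ID ID STR EQ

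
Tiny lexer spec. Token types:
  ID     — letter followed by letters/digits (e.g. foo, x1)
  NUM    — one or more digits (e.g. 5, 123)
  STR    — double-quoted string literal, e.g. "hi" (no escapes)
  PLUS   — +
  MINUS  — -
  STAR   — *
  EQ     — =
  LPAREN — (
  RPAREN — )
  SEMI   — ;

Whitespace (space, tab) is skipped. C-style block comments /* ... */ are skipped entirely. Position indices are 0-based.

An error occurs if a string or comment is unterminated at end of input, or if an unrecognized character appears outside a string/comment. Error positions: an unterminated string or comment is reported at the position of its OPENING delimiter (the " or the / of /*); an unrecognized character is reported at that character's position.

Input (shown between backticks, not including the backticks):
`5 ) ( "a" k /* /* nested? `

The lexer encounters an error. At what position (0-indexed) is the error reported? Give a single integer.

pos=0: emit NUM '5' (now at pos=1)
pos=2: emit RPAREN ')'
pos=4: emit LPAREN '('
pos=6: enter STRING mode
pos=6: emit STR "a" (now at pos=9)
pos=10: emit ID 'k' (now at pos=11)
pos=12: enter COMMENT mode (saw '/*')
pos=12: ERROR — unterminated comment (reached EOF)

Answer: 12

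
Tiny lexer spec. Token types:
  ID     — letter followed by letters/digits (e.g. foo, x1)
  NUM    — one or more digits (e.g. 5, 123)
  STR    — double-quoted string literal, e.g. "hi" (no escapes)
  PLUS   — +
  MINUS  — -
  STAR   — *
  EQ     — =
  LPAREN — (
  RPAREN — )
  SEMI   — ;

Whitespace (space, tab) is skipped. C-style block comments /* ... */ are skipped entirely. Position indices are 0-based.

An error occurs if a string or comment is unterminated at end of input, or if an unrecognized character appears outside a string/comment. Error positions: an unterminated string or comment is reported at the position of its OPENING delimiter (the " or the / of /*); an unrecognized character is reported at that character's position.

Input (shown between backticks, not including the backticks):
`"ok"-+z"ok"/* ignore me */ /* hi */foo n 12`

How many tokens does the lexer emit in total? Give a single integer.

Answer: 8

Derivation:
pos=0: enter STRING mode
pos=0: emit STR "ok" (now at pos=4)
pos=4: emit MINUS '-'
pos=5: emit PLUS '+'
pos=6: emit ID 'z' (now at pos=7)
pos=7: enter STRING mode
pos=7: emit STR "ok" (now at pos=11)
pos=11: enter COMMENT mode (saw '/*')
exit COMMENT mode (now at pos=26)
pos=27: enter COMMENT mode (saw '/*')
exit COMMENT mode (now at pos=35)
pos=35: emit ID 'foo' (now at pos=38)
pos=39: emit ID 'n' (now at pos=40)
pos=41: emit NUM '12' (now at pos=43)
DONE. 8 tokens: [STR, MINUS, PLUS, ID, STR, ID, ID, NUM]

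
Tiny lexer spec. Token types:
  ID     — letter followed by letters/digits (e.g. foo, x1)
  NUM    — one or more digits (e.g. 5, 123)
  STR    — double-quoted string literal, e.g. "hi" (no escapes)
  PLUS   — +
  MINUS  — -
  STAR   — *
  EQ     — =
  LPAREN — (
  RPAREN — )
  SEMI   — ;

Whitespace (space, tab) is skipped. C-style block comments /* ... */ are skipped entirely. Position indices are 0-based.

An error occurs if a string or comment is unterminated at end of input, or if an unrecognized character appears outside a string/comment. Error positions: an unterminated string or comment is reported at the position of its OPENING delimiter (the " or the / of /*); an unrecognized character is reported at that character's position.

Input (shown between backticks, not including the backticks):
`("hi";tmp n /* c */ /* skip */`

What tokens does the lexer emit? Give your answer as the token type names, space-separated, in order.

pos=0: emit LPAREN '('
pos=1: enter STRING mode
pos=1: emit STR "hi" (now at pos=5)
pos=5: emit SEMI ';'
pos=6: emit ID 'tmp' (now at pos=9)
pos=10: emit ID 'n' (now at pos=11)
pos=12: enter COMMENT mode (saw '/*')
exit COMMENT mode (now at pos=19)
pos=20: enter COMMENT mode (saw '/*')
exit COMMENT mode (now at pos=30)
DONE. 5 tokens: [LPAREN, STR, SEMI, ID, ID]

Answer: LPAREN STR SEMI ID ID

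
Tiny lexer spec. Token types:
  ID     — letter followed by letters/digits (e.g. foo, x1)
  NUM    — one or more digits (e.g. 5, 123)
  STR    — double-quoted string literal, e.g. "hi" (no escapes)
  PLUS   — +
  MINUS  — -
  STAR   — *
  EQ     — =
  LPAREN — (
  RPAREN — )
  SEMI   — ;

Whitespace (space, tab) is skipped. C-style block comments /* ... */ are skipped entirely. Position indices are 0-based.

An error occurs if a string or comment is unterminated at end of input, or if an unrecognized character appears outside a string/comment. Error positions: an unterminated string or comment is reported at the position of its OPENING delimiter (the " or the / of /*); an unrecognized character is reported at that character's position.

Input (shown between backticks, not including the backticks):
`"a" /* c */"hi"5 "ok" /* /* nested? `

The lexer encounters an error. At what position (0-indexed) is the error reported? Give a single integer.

Answer: 22

Derivation:
pos=0: enter STRING mode
pos=0: emit STR "a" (now at pos=3)
pos=4: enter COMMENT mode (saw '/*')
exit COMMENT mode (now at pos=11)
pos=11: enter STRING mode
pos=11: emit STR "hi" (now at pos=15)
pos=15: emit NUM '5' (now at pos=16)
pos=17: enter STRING mode
pos=17: emit STR "ok" (now at pos=21)
pos=22: enter COMMENT mode (saw '/*')
pos=22: ERROR — unterminated comment (reached EOF)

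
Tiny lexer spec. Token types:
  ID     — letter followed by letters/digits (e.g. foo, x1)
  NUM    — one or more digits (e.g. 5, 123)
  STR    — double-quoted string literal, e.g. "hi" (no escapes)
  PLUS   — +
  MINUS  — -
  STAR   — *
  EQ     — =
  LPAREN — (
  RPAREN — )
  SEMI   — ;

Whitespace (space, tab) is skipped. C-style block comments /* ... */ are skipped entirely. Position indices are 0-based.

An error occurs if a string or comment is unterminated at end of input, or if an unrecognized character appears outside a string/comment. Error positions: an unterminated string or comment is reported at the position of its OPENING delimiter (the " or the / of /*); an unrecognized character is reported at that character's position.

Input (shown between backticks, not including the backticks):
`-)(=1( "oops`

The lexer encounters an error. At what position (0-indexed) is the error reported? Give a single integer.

pos=0: emit MINUS '-'
pos=1: emit RPAREN ')'
pos=2: emit LPAREN '('
pos=3: emit EQ '='
pos=4: emit NUM '1' (now at pos=5)
pos=5: emit LPAREN '('
pos=7: enter STRING mode
pos=7: ERROR — unterminated string

Answer: 7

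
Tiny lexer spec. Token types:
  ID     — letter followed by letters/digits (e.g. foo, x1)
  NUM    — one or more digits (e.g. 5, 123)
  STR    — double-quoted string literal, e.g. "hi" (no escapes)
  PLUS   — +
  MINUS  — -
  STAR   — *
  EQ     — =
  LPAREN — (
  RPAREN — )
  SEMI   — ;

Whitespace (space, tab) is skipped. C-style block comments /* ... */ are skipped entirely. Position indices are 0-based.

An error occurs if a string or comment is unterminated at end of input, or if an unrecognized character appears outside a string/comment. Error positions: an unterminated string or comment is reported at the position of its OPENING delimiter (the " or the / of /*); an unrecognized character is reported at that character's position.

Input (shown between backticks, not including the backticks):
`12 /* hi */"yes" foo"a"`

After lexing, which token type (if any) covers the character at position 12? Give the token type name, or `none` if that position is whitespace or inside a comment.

pos=0: emit NUM '12' (now at pos=2)
pos=3: enter COMMENT mode (saw '/*')
exit COMMENT mode (now at pos=11)
pos=11: enter STRING mode
pos=11: emit STR "yes" (now at pos=16)
pos=17: emit ID 'foo' (now at pos=20)
pos=20: enter STRING mode
pos=20: emit STR "a" (now at pos=23)
DONE. 4 tokens: [NUM, STR, ID, STR]
Position 12: char is 'y' -> STR

Answer: STR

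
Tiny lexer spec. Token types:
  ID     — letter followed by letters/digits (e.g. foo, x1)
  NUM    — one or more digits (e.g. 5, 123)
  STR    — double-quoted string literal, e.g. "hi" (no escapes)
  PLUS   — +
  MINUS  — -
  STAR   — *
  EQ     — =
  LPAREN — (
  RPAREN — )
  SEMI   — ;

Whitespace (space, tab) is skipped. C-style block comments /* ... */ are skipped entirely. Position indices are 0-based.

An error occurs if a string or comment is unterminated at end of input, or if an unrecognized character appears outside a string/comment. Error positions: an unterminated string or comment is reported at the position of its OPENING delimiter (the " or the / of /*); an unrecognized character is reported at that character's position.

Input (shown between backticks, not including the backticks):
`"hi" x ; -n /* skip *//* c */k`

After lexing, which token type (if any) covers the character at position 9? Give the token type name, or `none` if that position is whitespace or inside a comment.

pos=0: enter STRING mode
pos=0: emit STR "hi" (now at pos=4)
pos=5: emit ID 'x' (now at pos=6)
pos=7: emit SEMI ';'
pos=9: emit MINUS '-'
pos=10: emit ID 'n' (now at pos=11)
pos=12: enter COMMENT mode (saw '/*')
exit COMMENT mode (now at pos=22)
pos=22: enter COMMENT mode (saw '/*')
exit COMMENT mode (now at pos=29)
pos=29: emit ID 'k' (now at pos=30)
DONE. 6 tokens: [STR, ID, SEMI, MINUS, ID, ID]
Position 9: char is '-' -> MINUS

Answer: MINUS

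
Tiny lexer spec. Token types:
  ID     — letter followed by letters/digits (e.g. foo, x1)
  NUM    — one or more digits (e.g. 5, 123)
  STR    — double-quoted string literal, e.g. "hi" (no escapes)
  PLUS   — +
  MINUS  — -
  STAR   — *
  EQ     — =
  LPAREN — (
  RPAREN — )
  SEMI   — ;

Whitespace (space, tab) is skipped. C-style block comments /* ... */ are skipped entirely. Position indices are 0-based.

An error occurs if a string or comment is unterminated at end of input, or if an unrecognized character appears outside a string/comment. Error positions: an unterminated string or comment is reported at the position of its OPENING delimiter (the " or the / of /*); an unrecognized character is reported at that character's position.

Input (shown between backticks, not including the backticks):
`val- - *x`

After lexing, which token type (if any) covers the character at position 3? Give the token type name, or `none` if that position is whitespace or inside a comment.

Answer: MINUS

Derivation:
pos=0: emit ID 'val' (now at pos=3)
pos=3: emit MINUS '-'
pos=5: emit MINUS '-'
pos=7: emit STAR '*'
pos=8: emit ID 'x' (now at pos=9)
DONE. 5 tokens: [ID, MINUS, MINUS, STAR, ID]
Position 3: char is '-' -> MINUS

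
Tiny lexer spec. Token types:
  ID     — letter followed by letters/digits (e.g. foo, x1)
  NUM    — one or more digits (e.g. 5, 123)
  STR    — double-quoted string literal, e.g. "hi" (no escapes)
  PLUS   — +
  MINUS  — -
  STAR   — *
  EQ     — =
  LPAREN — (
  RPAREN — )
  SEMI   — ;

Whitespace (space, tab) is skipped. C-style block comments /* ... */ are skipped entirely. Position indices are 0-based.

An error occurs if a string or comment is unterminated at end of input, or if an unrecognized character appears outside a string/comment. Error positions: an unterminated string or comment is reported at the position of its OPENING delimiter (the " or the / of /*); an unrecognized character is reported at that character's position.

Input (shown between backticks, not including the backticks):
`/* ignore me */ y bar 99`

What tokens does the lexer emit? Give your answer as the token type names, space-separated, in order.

pos=0: enter COMMENT mode (saw '/*')
exit COMMENT mode (now at pos=15)
pos=16: emit ID 'y' (now at pos=17)
pos=18: emit ID 'bar' (now at pos=21)
pos=22: emit NUM '99' (now at pos=24)
DONE. 3 tokens: [ID, ID, NUM]

Answer: ID ID NUM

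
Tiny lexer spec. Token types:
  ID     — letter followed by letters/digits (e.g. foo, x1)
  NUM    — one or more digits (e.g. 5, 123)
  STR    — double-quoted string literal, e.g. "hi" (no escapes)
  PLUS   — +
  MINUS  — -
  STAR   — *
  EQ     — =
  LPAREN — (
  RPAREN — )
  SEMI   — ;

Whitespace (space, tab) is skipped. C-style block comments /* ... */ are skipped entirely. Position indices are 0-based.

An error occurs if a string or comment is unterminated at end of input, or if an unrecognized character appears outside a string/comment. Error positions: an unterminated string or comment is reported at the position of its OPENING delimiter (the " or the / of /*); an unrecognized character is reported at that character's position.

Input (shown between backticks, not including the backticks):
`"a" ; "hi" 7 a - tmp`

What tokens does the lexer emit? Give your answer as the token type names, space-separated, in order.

Answer: STR SEMI STR NUM ID MINUS ID

Derivation:
pos=0: enter STRING mode
pos=0: emit STR "a" (now at pos=3)
pos=4: emit SEMI ';'
pos=6: enter STRING mode
pos=6: emit STR "hi" (now at pos=10)
pos=11: emit NUM '7' (now at pos=12)
pos=13: emit ID 'a' (now at pos=14)
pos=15: emit MINUS '-'
pos=17: emit ID 'tmp' (now at pos=20)
DONE. 7 tokens: [STR, SEMI, STR, NUM, ID, MINUS, ID]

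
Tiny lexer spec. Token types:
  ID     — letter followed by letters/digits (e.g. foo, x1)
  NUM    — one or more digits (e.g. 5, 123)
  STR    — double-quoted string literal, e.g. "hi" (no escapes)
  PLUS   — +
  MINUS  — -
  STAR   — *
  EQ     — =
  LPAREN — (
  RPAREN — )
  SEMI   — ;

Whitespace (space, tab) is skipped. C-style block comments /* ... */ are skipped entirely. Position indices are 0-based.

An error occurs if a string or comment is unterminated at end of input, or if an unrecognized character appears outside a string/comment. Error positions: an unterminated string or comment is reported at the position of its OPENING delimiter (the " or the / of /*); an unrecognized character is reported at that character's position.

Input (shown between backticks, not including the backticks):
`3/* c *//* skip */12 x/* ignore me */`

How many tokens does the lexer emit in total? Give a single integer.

Answer: 3

Derivation:
pos=0: emit NUM '3' (now at pos=1)
pos=1: enter COMMENT mode (saw '/*')
exit COMMENT mode (now at pos=8)
pos=8: enter COMMENT mode (saw '/*')
exit COMMENT mode (now at pos=18)
pos=18: emit NUM '12' (now at pos=20)
pos=21: emit ID 'x' (now at pos=22)
pos=22: enter COMMENT mode (saw '/*')
exit COMMENT mode (now at pos=37)
DONE. 3 tokens: [NUM, NUM, ID]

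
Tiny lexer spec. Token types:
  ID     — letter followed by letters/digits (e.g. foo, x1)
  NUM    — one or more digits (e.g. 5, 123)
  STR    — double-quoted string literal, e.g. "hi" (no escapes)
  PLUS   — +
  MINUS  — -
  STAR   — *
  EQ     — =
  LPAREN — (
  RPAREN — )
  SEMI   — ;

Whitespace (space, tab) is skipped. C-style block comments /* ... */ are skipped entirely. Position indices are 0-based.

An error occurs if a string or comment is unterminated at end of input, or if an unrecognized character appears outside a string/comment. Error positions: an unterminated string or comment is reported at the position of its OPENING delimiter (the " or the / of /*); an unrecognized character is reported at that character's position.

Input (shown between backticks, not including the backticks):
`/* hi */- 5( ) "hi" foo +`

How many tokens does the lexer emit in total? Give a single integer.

pos=0: enter COMMENT mode (saw '/*')
exit COMMENT mode (now at pos=8)
pos=8: emit MINUS '-'
pos=10: emit NUM '5' (now at pos=11)
pos=11: emit LPAREN '('
pos=13: emit RPAREN ')'
pos=15: enter STRING mode
pos=15: emit STR "hi" (now at pos=19)
pos=20: emit ID 'foo' (now at pos=23)
pos=24: emit PLUS '+'
DONE. 7 tokens: [MINUS, NUM, LPAREN, RPAREN, STR, ID, PLUS]

Answer: 7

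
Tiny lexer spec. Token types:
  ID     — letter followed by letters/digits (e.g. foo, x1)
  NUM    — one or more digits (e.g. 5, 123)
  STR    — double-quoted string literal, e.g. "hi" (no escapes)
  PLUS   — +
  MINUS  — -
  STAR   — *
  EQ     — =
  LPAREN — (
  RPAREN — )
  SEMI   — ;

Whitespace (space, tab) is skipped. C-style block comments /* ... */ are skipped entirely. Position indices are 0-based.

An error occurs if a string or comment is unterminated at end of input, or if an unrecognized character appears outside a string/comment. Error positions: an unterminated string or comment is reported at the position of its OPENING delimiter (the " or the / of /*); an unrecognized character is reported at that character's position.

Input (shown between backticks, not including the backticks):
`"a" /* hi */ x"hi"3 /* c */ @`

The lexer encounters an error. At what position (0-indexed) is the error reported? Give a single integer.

Answer: 28

Derivation:
pos=0: enter STRING mode
pos=0: emit STR "a" (now at pos=3)
pos=4: enter COMMENT mode (saw '/*')
exit COMMENT mode (now at pos=12)
pos=13: emit ID 'x' (now at pos=14)
pos=14: enter STRING mode
pos=14: emit STR "hi" (now at pos=18)
pos=18: emit NUM '3' (now at pos=19)
pos=20: enter COMMENT mode (saw '/*')
exit COMMENT mode (now at pos=27)
pos=28: ERROR — unrecognized char '@'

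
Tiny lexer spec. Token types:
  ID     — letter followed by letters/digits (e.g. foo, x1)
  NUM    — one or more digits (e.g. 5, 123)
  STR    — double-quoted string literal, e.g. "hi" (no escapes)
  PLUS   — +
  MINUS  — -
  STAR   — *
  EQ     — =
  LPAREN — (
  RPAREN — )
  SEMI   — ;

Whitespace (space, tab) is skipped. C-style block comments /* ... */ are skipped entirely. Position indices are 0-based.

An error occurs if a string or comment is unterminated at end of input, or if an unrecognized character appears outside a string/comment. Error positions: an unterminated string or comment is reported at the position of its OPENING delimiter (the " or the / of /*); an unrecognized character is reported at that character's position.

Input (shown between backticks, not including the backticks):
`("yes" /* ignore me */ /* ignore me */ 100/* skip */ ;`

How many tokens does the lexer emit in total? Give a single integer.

pos=0: emit LPAREN '('
pos=1: enter STRING mode
pos=1: emit STR "yes" (now at pos=6)
pos=7: enter COMMENT mode (saw '/*')
exit COMMENT mode (now at pos=22)
pos=23: enter COMMENT mode (saw '/*')
exit COMMENT mode (now at pos=38)
pos=39: emit NUM '100' (now at pos=42)
pos=42: enter COMMENT mode (saw '/*')
exit COMMENT mode (now at pos=52)
pos=53: emit SEMI ';'
DONE. 4 tokens: [LPAREN, STR, NUM, SEMI]

Answer: 4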